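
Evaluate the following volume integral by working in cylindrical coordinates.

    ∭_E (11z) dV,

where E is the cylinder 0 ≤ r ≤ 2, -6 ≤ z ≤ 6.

In cylindrical coordinates, x = r cos(θ), y = r sin(θ), z = z, and dV = r dr dθ dz.

The integrand becomes 11z, so

    ∭_E (11z) dV = ∫_{0}^{2π} ∫_{0}^{2} ∫_{-6}^{6} (11z) · r dz dr dθ.

Inner (z): 0.
Middle (r from 0 to 2): 0.
Outer (θ): 0.

Therefore the triple integral equals 0.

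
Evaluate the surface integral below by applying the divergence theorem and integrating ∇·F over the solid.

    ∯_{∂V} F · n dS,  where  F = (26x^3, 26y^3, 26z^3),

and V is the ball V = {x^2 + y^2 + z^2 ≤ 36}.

By the divergence theorem,

    ∯_{∂V} F · n dS = ∭_V (∇ · F) dV.

Compute the divergence:
    ∇ · F = ∂F_x/∂x + ∂F_y/∂y + ∂F_z/∂z = 78x^2 + 78y^2 + 78z^2.

In spherical coordinates, x = ρ sin(φ) cos(θ), y = ρ sin(φ) sin(θ), z = ρ cos(φ), dV = ρ^2 sin(φ) dρ dφ dθ, with 0 ≤ ρ ≤ 6, 0 ≤ φ ≤ π, 0 ≤ θ ≤ 2π.

The integrand, after substitution and multiplying by the volume element, becomes (78ρ^2) · ρ^2 sin(φ), so

    ∭_V (∇·F) dV = ∫_0^{2π} ∫_0^{π} ∫_0^{6} (78ρ^2) · ρ^2 sin(φ) dρ dφ dθ.

Inner (ρ from 0 to 6): 606528sin(φ)/5.
Middle (φ from 0 to π): 1213056/5.
Outer (θ from 0 to 2π): 2426112π/5.

Therefore ∯_{∂V} F · n dS = 2426112π/5.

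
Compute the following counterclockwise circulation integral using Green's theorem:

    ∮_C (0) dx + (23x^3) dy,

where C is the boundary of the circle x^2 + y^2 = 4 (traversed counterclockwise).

Green's theorem converts the closed line integral into a double integral over the enclosed region D:

    ∮_C P dx + Q dy = ∬_D (∂Q/∂x - ∂P/∂y) dA.

Here P = 0, Q = 23x^3, so

    ∂Q/∂x = 69x^2,    ∂P/∂y = 0,
    ∂Q/∂x - ∂P/∂y = 69x^2.

D is the region x^2 + y^2 ≤ 4. Evaluating the double integral:

In polar coordinates (x = r cos θ, y = r sin θ, dA = r dr dθ) the integrand becomes 69r^2cos(θ)^2, so

    ∬_D (69x^2) dA = ∫_0^{2π} ∫_0^{2} (69r^2cos(θ)^2) · r dr dθ.

Inner (r from 0 to 2): 276cos(θ)^2.
Outer (θ from 0 to 2π): 276π.

Therefore ∮_C P dx + Q dy = 276π.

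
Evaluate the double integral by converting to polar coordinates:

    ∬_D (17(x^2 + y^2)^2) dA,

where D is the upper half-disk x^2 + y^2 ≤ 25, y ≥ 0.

The region D is 0 ≤ r ≤ 5, 0 ≤ θ ≤ π in polar coordinates, where x = r cos(θ), y = r sin(θ), and dA = r dr dθ.

Under the substitution, the integrand becomes 17r^4, so

    ∬_D (17(x^2 + y^2)^2) dA = ∫_{0}^{π} ∫_{0}^{5} (17r^4) · r dr dθ.

Inner integral (in r): ∫_{0}^{5} (17r^4) · r dr = 265625/6.

Outer integral (in θ): ∫_{0}^{π} (265625/6) dθ = 265625π/6.

Therefore ∬_D (17(x^2 + y^2)^2) dA = 265625π/6.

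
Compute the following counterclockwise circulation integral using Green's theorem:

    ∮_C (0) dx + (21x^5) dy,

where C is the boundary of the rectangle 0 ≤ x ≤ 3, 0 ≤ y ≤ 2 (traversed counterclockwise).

Green's theorem converts the closed line integral into a double integral over the enclosed region D:

    ∮_C P dx + Q dy = ∬_D (∂Q/∂x - ∂P/∂y) dA.

Here P = 0, Q = 21x^5, so

    ∂Q/∂x = 105x^4,    ∂P/∂y = 0,
    ∂Q/∂x - ∂P/∂y = 105x^4.

D is the region 0 ≤ x ≤ 3, 0 ≤ y ≤ 2. Evaluating the double integral:

    ∬_D (105x^4) dA = ∫_0^{3} ∫_0^{2} (105x^4) dy dx.

Inner (y from 0 to 2): 210x^4.
Outer (x from 0 to 3): 10206.

Therefore ∮_C P dx + Q dy = 10206.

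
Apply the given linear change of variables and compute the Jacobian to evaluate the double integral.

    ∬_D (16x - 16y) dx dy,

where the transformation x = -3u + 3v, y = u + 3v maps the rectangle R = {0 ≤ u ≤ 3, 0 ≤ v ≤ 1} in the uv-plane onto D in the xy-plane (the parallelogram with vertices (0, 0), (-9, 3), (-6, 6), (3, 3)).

Compute the Jacobian determinant of (x, y) with respect to (u, v):

    ∂(x,y)/∂(u,v) = | -3  3 | = (-3)(3) - (3)(1) = -12.
                   | 1  3 |

Its absolute value is |J| = 12 (the area scaling factor).

Substituting x = -3u + 3v, y = u + 3v into the integrand,

    16x - 16y → -64u,

so the integral becomes

    ∬_R (-64u) · |J| du dv = ∫_0^3 ∫_0^1 (-768u) dv du.

Inner (v): -768u.
Outer (u): -3456.

Therefore ∬_D (16x - 16y) dx dy = -3456.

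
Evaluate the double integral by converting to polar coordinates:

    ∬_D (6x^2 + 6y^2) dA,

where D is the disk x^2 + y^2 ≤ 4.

The region D is 0 ≤ r ≤ 2, 0 ≤ θ ≤ 2π in polar coordinates, where x = r cos(θ), y = r sin(θ), and dA = r dr dθ.

Under the substitution, the integrand becomes 6r^2, so

    ∬_D (6x^2 + 6y^2) dA = ∫_{0}^{2π} ∫_{0}^{2} (6r^2) · r dr dθ.

Inner integral (in r): ∫_{0}^{2} (6r^2) · r dr = 24.

Outer integral (in θ): ∫_{0}^{2π} (24) dθ = 48π.

Therefore ∬_D (6x^2 + 6y^2) dA = 48π.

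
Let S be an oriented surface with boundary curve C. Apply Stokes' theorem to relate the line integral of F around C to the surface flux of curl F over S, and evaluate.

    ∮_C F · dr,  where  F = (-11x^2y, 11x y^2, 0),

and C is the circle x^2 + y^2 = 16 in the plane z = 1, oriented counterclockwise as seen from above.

Let S be the flat disk x^2 + y^2 ≤ 16 in the plane z = 1, with upward unit normal n̂ = ẑ. By Stokes' theorem,

    ∮_C F · dr = ∬_S (∇ × F) · n̂ dS = ∬_D (curl F)_z dA,

where D is the disk x^2 + y^2 ≤ 16.

Compute the curl of F = (-11x^2y, 11x y^2, 0):
    (∇ × F)_x = ∂F_z/∂y - ∂F_y/∂z = 0,
    (∇ × F)_y = ∂F_x/∂z - ∂F_z/∂x = 0,
    (∇ × F)_z = ∂F_y/∂x - ∂F_x/∂y = 11x^2 + 11y^2.

On z = 1, (curl F)_z = 11x^2 + 11y^2.

Convert to polar (x = r cos θ, y = r sin θ, dA = r dr dθ); the integrand becomes 11r^2, so

    ∬_D (curl F)_z dA = ∫_0^{2π} ∫_0^{4} (11r^2) · r dr dθ.

Inner (r from 0 to 4): 704.
Outer (θ from 0 to 2π): 1408π.

Therefore ∮_C F · dr = 1408π.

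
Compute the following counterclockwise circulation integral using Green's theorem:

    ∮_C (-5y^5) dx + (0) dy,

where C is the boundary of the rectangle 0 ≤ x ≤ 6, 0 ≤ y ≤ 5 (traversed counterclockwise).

Green's theorem converts the closed line integral into a double integral over the enclosed region D:

    ∮_C P dx + Q dy = ∬_D (∂Q/∂x - ∂P/∂y) dA.

Here P = -5y^5, Q = 0, so

    ∂Q/∂x = 0,    ∂P/∂y = -25y^4,
    ∂Q/∂x - ∂P/∂y = 25y^4.

D is the region 0 ≤ x ≤ 6, 0 ≤ y ≤ 5. Evaluating the double integral:

    ∬_D (25y^4) dA = ∫_0^{6} ∫_0^{5} (25y^4) dy dx.

Inner (y from 0 to 5): 15625.
Outer (x from 0 to 6): 93750.

Therefore ∮_C P dx + Q dy = 93750.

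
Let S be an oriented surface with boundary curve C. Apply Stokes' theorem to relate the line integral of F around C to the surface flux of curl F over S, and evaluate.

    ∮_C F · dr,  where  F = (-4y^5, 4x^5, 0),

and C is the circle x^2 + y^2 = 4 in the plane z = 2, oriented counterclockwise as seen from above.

Let S be the flat disk x^2 + y^2 ≤ 4 in the plane z = 2, with upward unit normal n̂ = ẑ. By Stokes' theorem,

    ∮_C F · dr = ∬_S (∇ × F) · n̂ dS = ∬_D (curl F)_z dA,

where D is the disk x^2 + y^2 ≤ 4.

Compute the curl of F = (-4y^5, 4x^5, 0):
    (∇ × F)_x = ∂F_z/∂y - ∂F_y/∂z = 0,
    (∇ × F)_y = ∂F_x/∂z - ∂F_z/∂x = 0,
    (∇ × F)_z = ∂F_y/∂x - ∂F_x/∂y = 20x^4 + 20y^4.

On z = 2, (curl F)_z = 20x^4 + 20y^4.

Convert to polar (x = r cos θ, y = r sin θ, dA = r dr dθ); the integrand becomes 20r^4(sin(θ)^4 + cos(θ)^4), so

    ∬_D (curl F)_z dA = ∫_0^{2π} ∫_0^{2} (20r^4(sin(θ)^4 + cos(θ)^4)) · r dr dθ.

Inner (r from 0 to 2): 640sin(θ)^4/3 + 640cos(θ)^4/3.
Outer (θ from 0 to 2π): 320π.

Therefore ∮_C F · dr = 320π.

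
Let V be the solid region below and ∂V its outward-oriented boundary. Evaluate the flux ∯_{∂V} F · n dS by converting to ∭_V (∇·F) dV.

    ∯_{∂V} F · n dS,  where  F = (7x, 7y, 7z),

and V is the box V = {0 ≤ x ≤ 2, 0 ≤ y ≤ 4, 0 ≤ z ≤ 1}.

By the divergence theorem,

    ∯_{∂V} F · n dS = ∭_V (∇ · F) dV.

Compute the divergence:
    ∇ · F = ∂F_x/∂x + ∂F_y/∂y + ∂F_z/∂z = 7 + 7 + 7 = 21.

V is a rectangular box, so dV = dx dy dz with 0 ≤ x ≤ 2, 0 ≤ y ≤ 4, 0 ≤ z ≤ 1.

Integrate (21) over V as an iterated integral:

    ∭_V (∇·F) dV = ∫_0^{2} ∫_0^{4} ∫_0^{1} (21) dz dy dx.

Inner (z from 0 to 1): 21.
Middle (y from 0 to 4): 84.
Outer (x from 0 to 2): 168.

Therefore ∯_{∂V} F · n dS = 168.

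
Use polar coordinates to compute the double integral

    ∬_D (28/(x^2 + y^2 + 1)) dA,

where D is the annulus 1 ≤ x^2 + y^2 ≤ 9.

The region D is 1 ≤ r ≤ 3, 0 ≤ θ ≤ 2π in polar coordinates, where x = r cos(θ), y = r sin(θ), and dA = r dr dθ.

Under the substitution, the integrand becomes 28/(r^2 + 1), so

    ∬_D (28/(x^2 + y^2 + 1)) dA = ∫_{0}^{2π} ∫_{1}^{3} (28/(r^2 + 1)) · r dr dθ.

Inner integral (in r): ∫_{1}^{3} (28/(r^2 + 1)) · r dr = log(6103515625).

Outer integral (in θ): ∫_{0}^{2π} (log(6103515625)) dθ = 28π log(5).

Therefore ∬_D (28/(x^2 + y^2 + 1)) dA = 28π log(5).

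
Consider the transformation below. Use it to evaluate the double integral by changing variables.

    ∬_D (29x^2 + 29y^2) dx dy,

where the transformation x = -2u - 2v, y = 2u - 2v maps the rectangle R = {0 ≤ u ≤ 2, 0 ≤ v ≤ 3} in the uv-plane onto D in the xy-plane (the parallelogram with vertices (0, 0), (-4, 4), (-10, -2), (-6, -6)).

Compute the Jacobian determinant of (x, y) with respect to (u, v):

    ∂(x,y)/∂(u,v) = | -2  -2 | = (-2)(-2) - (-2)(2) = 8.
                   | 2  -2 |

Its absolute value is |J| = 8 (the area scaling factor).

Substituting x = -2u - 2v, y = 2u - 2v into the integrand,

    29x^2 + 29y^2 → 232u^2 + 232v^2,

so the integral becomes

    ∬_R (232u^2 + 232v^2) · |J| du dv = ∫_0^2 ∫_0^3 (1856u^2 + 1856v^2) dv du.

Inner (v): 5568u^2 + 16704.
Outer (u): 48256.

Therefore ∬_D (29x^2 + 29y^2) dx dy = 48256.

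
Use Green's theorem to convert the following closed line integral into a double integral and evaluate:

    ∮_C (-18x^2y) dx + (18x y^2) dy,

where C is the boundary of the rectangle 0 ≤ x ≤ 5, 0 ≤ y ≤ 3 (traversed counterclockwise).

Green's theorem converts the closed line integral into a double integral over the enclosed region D:

    ∮_C P dx + Q dy = ∬_D (∂Q/∂x - ∂P/∂y) dA.

Here P = -18x^2y, Q = 18x y^2, so

    ∂Q/∂x = 18y^2,    ∂P/∂y = -18x^2,
    ∂Q/∂x - ∂P/∂y = 18x^2 + 18y^2.

D is the region 0 ≤ x ≤ 5, 0 ≤ y ≤ 3. Evaluating the double integral:

    ∬_D (18x^2 + 18y^2) dA = ∫_0^{5} ∫_0^{3} (18x^2 + 18y^2) dy dx.

Inner (y from 0 to 3): 54x^2 + 162.
Outer (x from 0 to 5): 3060.

Therefore ∮_C P dx + Q dy = 3060.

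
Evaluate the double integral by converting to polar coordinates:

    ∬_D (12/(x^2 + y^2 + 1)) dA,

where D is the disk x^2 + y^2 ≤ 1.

The region D is 0 ≤ r ≤ 1, 0 ≤ θ ≤ 2π in polar coordinates, where x = r cos(θ), y = r sin(θ), and dA = r dr dθ.

Under the substitution, the integrand becomes 12/(r^2 + 1), so

    ∬_D (12/(x^2 + y^2 + 1)) dA = ∫_{0}^{2π} ∫_{0}^{1} (12/(r^2 + 1)) · r dr dθ.

Inner integral (in r): ∫_{0}^{1} (12/(r^2 + 1)) · r dr = log(64).

Outer integral (in θ): ∫_{0}^{2π} (log(64)) dθ = 12π log(2).

Therefore ∬_D (12/(x^2 + y^2 + 1)) dA = 12π log(2).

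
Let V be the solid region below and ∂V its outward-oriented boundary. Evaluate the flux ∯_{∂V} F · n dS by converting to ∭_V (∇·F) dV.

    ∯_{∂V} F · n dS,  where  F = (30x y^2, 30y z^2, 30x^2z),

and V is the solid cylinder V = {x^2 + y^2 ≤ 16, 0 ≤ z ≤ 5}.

By the divergence theorem,

    ∯_{∂V} F · n dS = ∭_V (∇ · F) dV.

Compute the divergence:
    ∇ · F = ∂F_x/∂x + ∂F_y/∂y + ∂F_z/∂z = 30y^2 + 30z^2 + 30x^2 = 30x^2 + 30y^2 + 30z^2.

In cylindrical coordinates, x = r cos(θ), y = r sin(θ), z = z, dV = r dr dθ dz, with 0 ≤ r ≤ 4, 0 ≤ θ ≤ 2π, 0 ≤ z ≤ 5.

The integrand, after substitution and multiplying by the volume element, becomes (30r^2 + 30z^2) · r, so

    ∭_V (∇·F) dV = ∫_0^{2π} ∫_0^{4} ∫_0^{5} (30r^2 + 30z^2) · r dz dr dθ.

Inner (z from 0 to 5): 150r^3 + 1250r.
Middle (r from 0 to 4): 19600.
Outer (θ from 0 to 2π): 39200π.

Therefore ∯_{∂V} F · n dS = 39200π.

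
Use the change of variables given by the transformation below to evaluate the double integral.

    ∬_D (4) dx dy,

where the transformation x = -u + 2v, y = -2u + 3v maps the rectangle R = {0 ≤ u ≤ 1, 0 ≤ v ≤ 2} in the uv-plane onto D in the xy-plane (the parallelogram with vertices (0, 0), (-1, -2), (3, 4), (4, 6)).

Compute the Jacobian determinant of (x, y) with respect to (u, v):

    ∂(x,y)/∂(u,v) = | -1  2 | = (-1)(3) - (2)(-2) = 1.
                   | -2  3 |

Its absolute value is |J| = 1 (the area scaling factor).

Substituting x = -u + 2v, y = -2u + 3v into the integrand,

    4 → 4,

so the integral becomes

    ∬_R (4) · |J| du dv = ∫_0^1 ∫_0^2 (4) dv du.

Inner (v): 8.
Outer (u): 8.

Therefore ∬_D (4) dx dy = 8.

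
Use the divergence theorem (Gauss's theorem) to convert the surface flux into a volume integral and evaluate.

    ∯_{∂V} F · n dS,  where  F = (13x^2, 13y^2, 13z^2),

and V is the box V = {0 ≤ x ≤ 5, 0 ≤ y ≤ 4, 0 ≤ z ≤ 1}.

By the divergence theorem,

    ∯_{∂V} F · n dS = ∭_V (∇ · F) dV.

Compute the divergence:
    ∇ · F = ∂F_x/∂x + ∂F_y/∂y + ∂F_z/∂z = 26x + 26y + 26z.

V is a rectangular box, so dV = dx dy dz with 0 ≤ x ≤ 5, 0 ≤ y ≤ 4, 0 ≤ z ≤ 1.

Integrate (26x + 26y + 26z) over V as an iterated integral:

    ∭_V (∇·F) dV = ∫_0^{5} ∫_0^{4} ∫_0^{1} (26x + 26y + 26z) dz dy dx.

Inner (z from 0 to 1): 26x + 26y + 13.
Middle (y from 0 to 4): 104x + 260.
Outer (x from 0 to 5): 2600.

Therefore ∯_{∂V} F · n dS = 2600.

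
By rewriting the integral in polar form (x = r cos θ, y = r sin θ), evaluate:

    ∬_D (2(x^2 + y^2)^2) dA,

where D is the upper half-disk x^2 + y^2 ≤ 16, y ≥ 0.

The region D is 0 ≤ r ≤ 4, 0 ≤ θ ≤ π in polar coordinates, where x = r cos(θ), y = r sin(θ), and dA = r dr dθ.

Under the substitution, the integrand becomes 2r^4, so

    ∬_D (2(x^2 + y^2)^2) dA = ∫_{0}^{π} ∫_{0}^{4} (2r^4) · r dr dθ.

Inner integral (in r): ∫_{0}^{4} (2r^4) · r dr = 4096/3.

Outer integral (in θ): ∫_{0}^{π} (4096/3) dθ = 4096π/3.

Therefore ∬_D (2(x^2 + y^2)^2) dA = 4096π/3.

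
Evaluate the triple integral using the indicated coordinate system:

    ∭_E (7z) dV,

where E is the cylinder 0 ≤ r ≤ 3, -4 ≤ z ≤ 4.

In cylindrical coordinates, x = r cos(θ), y = r sin(θ), z = z, and dV = r dr dθ dz.

The integrand becomes 7z, so

    ∭_E (7z) dV = ∫_{0}^{2π} ∫_{0}^{3} ∫_{-4}^{4} (7z) · r dz dr dθ.

Inner (z): 0.
Middle (r from 0 to 3): 0.
Outer (θ): 0.

Therefore the triple integral equals 0.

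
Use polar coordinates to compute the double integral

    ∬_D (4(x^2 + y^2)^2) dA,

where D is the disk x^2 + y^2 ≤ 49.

The region D is 0 ≤ r ≤ 7, 0 ≤ θ ≤ 2π in polar coordinates, where x = r cos(θ), y = r sin(θ), and dA = r dr dθ.

Under the substitution, the integrand becomes 4r^4, so

    ∬_D (4(x^2 + y^2)^2) dA = ∫_{0}^{2π} ∫_{0}^{7} (4r^4) · r dr dθ.

Inner integral (in r): ∫_{0}^{7} (4r^4) · r dr = 235298/3.

Outer integral (in θ): ∫_{0}^{2π} (235298/3) dθ = 470596π/3.

Therefore ∬_D (4(x^2 + y^2)^2) dA = 470596π/3.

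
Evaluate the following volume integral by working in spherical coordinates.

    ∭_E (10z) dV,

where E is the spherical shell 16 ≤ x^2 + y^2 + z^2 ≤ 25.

In spherical coordinates, x = ρ sin(φ) cos(θ), y = ρ sin(φ) sin(θ), z = ρ cos(φ), and dV = ρ^2 sin(φ) dρ dφ dθ.

The integrand becomes 10ρ cos(φ), so

    ∭_E (10z) dV = ∫_{0}^{2π} ∫_{0}^{π} ∫_{4}^{5} (10ρ cos(φ)) · ρ^2 sin(φ) dρ dφ dθ.

Inner (ρ): 1845sin(2φ)/4.
Middle (φ): 0.
Outer (θ): 0.

Therefore the triple integral equals 0.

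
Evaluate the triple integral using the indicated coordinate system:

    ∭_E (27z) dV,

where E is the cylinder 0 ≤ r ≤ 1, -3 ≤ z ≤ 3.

In cylindrical coordinates, x = r cos(θ), y = r sin(θ), z = z, and dV = r dr dθ dz.

The integrand becomes 27z, so

    ∭_E (27z) dV = ∫_{0}^{2π} ∫_{0}^{1} ∫_{-3}^{3} (27z) · r dz dr dθ.

Inner (z): 0.
Middle (r from 0 to 1): 0.
Outer (θ): 0.

Therefore the triple integral equals 0.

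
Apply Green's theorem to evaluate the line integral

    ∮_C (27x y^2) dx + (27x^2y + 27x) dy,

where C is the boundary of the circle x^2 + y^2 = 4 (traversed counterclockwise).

Green's theorem converts the closed line integral into a double integral over the enclosed region D:

    ∮_C P dx + Q dy = ∬_D (∂Q/∂x - ∂P/∂y) dA.

Here P = 27x y^2, Q = 27x^2y + 27x, so

    ∂Q/∂x = 54x y + 27,    ∂P/∂y = 54x y,
    ∂Q/∂x - ∂P/∂y = 27.

D is the region x^2 + y^2 ≤ 4. Evaluating the double integral:

In polar coordinates (x = r cos θ, y = r sin θ, dA = r dr dθ) the integrand becomes 27, so

    ∬_D (27) dA = ∫_0^{2π} ∫_0^{2} (27) · r dr dθ.

Inner (r from 0 to 2): 54.
Outer (θ from 0 to 2π): 108π.

Therefore ∮_C P dx + Q dy = 108π.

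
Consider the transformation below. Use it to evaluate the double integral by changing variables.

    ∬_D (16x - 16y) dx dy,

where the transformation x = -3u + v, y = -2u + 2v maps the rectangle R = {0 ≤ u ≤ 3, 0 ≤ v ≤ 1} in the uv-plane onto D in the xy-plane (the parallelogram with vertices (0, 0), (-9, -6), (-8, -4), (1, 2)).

Compute the Jacobian determinant of (x, y) with respect to (u, v):

    ∂(x,y)/∂(u,v) = | -3  1 | = (-3)(2) - (1)(-2) = -4.
                   | -2  2 |

Its absolute value is |J| = 4 (the area scaling factor).

Substituting x = -3u + v, y = -2u + 2v into the integrand,

    16x - 16y → -16u - 16v,

so the integral becomes

    ∬_R (-16u - 16v) · |J| du dv = ∫_0^3 ∫_0^1 (-64u - 64v) dv du.

Inner (v): -64u - 32.
Outer (u): -384.

Therefore ∬_D (16x - 16y) dx dy = -384.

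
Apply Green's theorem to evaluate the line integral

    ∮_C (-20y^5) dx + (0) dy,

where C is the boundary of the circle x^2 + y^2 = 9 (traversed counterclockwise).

Green's theorem converts the closed line integral into a double integral over the enclosed region D:

    ∮_C P dx + Q dy = ∬_D (∂Q/∂x - ∂P/∂y) dA.

Here P = -20y^5, Q = 0, so

    ∂Q/∂x = 0,    ∂P/∂y = -100y^4,
    ∂Q/∂x - ∂P/∂y = 100y^4.

D is the region x^2 + y^2 ≤ 9. Evaluating the double integral:

In polar coordinates (x = r cos θ, y = r sin θ, dA = r dr dθ) the integrand becomes 100r^4sin(θ)^4, so

    ∬_D (100y^4) dA = ∫_0^{2π} ∫_0^{3} (100r^4sin(θ)^4) · r dr dθ.

Inner (r from 0 to 3): 12150sin(θ)^4.
Outer (θ from 0 to 2π): 18225π/2.

Therefore ∮_C P dx + Q dy = 18225π/2.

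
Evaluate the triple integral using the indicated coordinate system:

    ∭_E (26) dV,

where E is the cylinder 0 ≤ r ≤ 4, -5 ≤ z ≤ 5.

In cylindrical coordinates, x = r cos(θ), y = r sin(θ), z = z, and dV = r dr dθ dz.

The integrand becomes 26, so

    ∭_E (26) dV = ∫_{0}^{2π} ∫_{0}^{4} ∫_{-5}^{5} (26) · r dz dr dθ.

Inner (z): 260r.
Middle (r from 0 to 4): 2080.
Outer (θ): 4160π.

Therefore the triple integral equals 4160π.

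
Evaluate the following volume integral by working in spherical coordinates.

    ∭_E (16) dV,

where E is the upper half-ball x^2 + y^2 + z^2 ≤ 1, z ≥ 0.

In spherical coordinates, x = ρ sin(φ) cos(θ), y = ρ sin(φ) sin(θ), z = ρ cos(φ), and dV = ρ^2 sin(φ) dρ dφ dθ.

The integrand becomes 16, so

    ∭_E (16) dV = ∫_{0}^{2π} ∫_{0}^{π/2} ∫_{0}^{1} (16) · ρ^2 sin(φ) dρ dφ dθ.

Inner (ρ): 16sin(φ)/3.
Middle (φ): 16/3.
Outer (θ): 32π/3.

Therefore the triple integral equals 32π/3.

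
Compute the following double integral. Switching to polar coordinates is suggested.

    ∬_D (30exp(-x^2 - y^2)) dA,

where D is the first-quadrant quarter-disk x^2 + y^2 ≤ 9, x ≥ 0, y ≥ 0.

The region D is 0 ≤ r ≤ 3, 0 ≤ θ ≤ π/2 in polar coordinates, where x = r cos(θ), y = r sin(θ), and dA = r dr dθ.

Under the substitution, the integrand becomes 30exp(-r^2), so

    ∬_D (30exp(-x^2 - y^2)) dA = ∫_{0}^{π/2} ∫_{0}^{3} (30exp(-r^2)) · r dr dθ.

Inner integral (in r): ∫_{0}^{3} (30exp(-r^2)) · r dr = 15 - 15exp(-9).

Outer integral (in θ): ∫_{0}^{π/2} (15 - 15exp(-9)) dθ = -15π (1 - exp(9))exp(-9)/2.

Therefore ∬_D (30exp(-x^2 - y^2)) dA = -15π (1 - exp(9))exp(-9)/2.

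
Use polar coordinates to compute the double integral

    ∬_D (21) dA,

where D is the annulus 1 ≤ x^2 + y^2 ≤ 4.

The region D is 1 ≤ r ≤ 2, 0 ≤ θ ≤ 2π in polar coordinates, where x = r cos(θ), y = r sin(θ), and dA = r dr dθ.

Under the substitution, the integrand becomes 21, so

    ∬_D (21) dA = ∫_{0}^{2π} ∫_{1}^{2} (21) · r dr dθ.

Inner integral (in r): ∫_{1}^{2} (21) · r dr = 63/2.

Outer integral (in θ): ∫_{0}^{2π} (63/2) dθ = 63π.

Therefore ∬_D (21) dA = 63π.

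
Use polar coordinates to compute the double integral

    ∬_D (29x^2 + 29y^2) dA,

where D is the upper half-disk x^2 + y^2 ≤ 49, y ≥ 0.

The region D is 0 ≤ r ≤ 7, 0 ≤ θ ≤ π in polar coordinates, where x = r cos(θ), y = r sin(θ), and dA = r dr dθ.

Under the substitution, the integrand becomes 29r^2, so

    ∬_D (29x^2 + 29y^2) dA = ∫_{0}^{π} ∫_{0}^{7} (29r^2) · r dr dθ.

Inner integral (in r): ∫_{0}^{7} (29r^2) · r dr = 69629/4.

Outer integral (in θ): ∫_{0}^{π} (69629/4) dθ = 69629π/4.

Therefore ∬_D (29x^2 + 29y^2) dA = 69629π/4.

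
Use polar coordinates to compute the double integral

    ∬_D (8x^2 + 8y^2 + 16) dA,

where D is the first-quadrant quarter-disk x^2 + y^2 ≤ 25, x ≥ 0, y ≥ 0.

The region D is 0 ≤ r ≤ 5, 0 ≤ θ ≤ π/2 in polar coordinates, where x = r cos(θ), y = r sin(θ), and dA = r dr dθ.

Under the substitution, the integrand becomes 8r^2 + 16, so

    ∬_D (8x^2 + 8y^2 + 16) dA = ∫_{0}^{π/2} ∫_{0}^{5} (8r^2 + 16) · r dr dθ.

Inner integral (in r): ∫_{0}^{5} (8r^2 + 16) · r dr = 1450.

Outer integral (in θ): ∫_{0}^{π/2} (1450) dθ = 725π.

Therefore ∬_D (8x^2 + 8y^2 + 16) dA = 725π.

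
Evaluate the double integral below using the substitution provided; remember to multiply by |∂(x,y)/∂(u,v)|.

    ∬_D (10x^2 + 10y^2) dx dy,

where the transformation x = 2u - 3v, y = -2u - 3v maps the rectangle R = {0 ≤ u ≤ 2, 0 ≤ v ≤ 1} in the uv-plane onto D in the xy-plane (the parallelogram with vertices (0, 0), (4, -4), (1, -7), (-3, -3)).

Compute the Jacobian determinant of (x, y) with respect to (u, v):

    ∂(x,y)/∂(u,v) = | 2  -3 | = (2)(-3) - (-3)(-2) = -12.
                   | -2  -3 |

Its absolute value is |J| = 12 (the area scaling factor).

Substituting x = 2u - 3v, y = -2u - 3v into the integrand,

    10x^2 + 10y^2 → 80u^2 + 180v^2,

so the integral becomes

    ∬_R (80u^2 + 180v^2) · |J| du dv = ∫_0^2 ∫_0^1 (960u^2 + 2160v^2) dv du.

Inner (v): 960u^2 + 720.
Outer (u): 4000.

Therefore ∬_D (10x^2 + 10y^2) dx dy = 4000.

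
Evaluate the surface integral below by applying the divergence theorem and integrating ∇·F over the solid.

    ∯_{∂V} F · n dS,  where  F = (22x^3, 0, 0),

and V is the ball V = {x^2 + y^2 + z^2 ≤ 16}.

By the divergence theorem,

    ∯_{∂V} F · n dS = ∭_V (∇ · F) dV.

Compute the divergence:
    ∇ · F = ∂F_x/∂x + ∂F_y/∂y + ∂F_z/∂z = 66x^2 + 0 + 0 = 66x^2.

In spherical coordinates, x = ρ sin(φ) cos(θ), y = ρ sin(φ) sin(θ), z = ρ cos(φ), dV = ρ^2 sin(φ) dρ dφ dθ, with 0 ≤ ρ ≤ 4, 0 ≤ φ ≤ π, 0 ≤ θ ≤ 2π.

The integrand, after substitution and multiplying by the volume element, becomes (66ρ^2sin(φ)^2cos(θ)^2) · ρ^2 sin(φ), so

    ∭_V (∇·F) dV = ∫_0^{2π} ∫_0^{π} ∫_0^{4} (66ρ^2sin(φ)^2cos(θ)^2) · ρ^2 sin(φ) dρ dφ dθ.

Inner (ρ from 0 to 4): 67584sin(φ)^3cos(θ)^2/5.
Middle (φ from 0 to π): 90112cos(θ)^2/5.
Outer (θ from 0 to 2π): 90112π/5.

Therefore ∯_{∂V} F · n dS = 90112π/5.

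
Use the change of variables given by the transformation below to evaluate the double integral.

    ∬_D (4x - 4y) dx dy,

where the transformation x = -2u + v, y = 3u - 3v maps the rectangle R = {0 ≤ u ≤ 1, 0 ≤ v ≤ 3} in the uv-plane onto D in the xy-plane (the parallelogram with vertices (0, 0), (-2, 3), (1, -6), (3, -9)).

Compute the Jacobian determinant of (x, y) with respect to (u, v):

    ∂(x,y)/∂(u,v) = | -2  1 | = (-2)(-3) - (1)(3) = 3.
                   | 3  -3 |

Its absolute value is |J| = 3 (the area scaling factor).

Substituting x = -2u + v, y = 3u - 3v into the integrand,

    4x - 4y → -20u + 16v,

so the integral becomes

    ∬_R (-20u + 16v) · |J| du dv = ∫_0^1 ∫_0^3 (-60u + 48v) dv du.

Inner (v): 216 - 180u.
Outer (u): 126.

Therefore ∬_D (4x - 4y) dx dy = 126.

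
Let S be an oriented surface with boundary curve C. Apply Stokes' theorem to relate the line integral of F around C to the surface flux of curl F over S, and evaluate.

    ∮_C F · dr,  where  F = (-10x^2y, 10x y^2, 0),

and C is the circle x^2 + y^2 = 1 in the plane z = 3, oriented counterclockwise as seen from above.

Let S be the flat disk x^2 + y^2 ≤ 1 in the plane z = 3, with upward unit normal n̂ = ẑ. By Stokes' theorem,

    ∮_C F · dr = ∬_S (∇ × F) · n̂ dS = ∬_D (curl F)_z dA,

where D is the disk x^2 + y^2 ≤ 1.

Compute the curl of F = (-10x^2y, 10x y^2, 0):
    (∇ × F)_x = ∂F_z/∂y - ∂F_y/∂z = 0,
    (∇ × F)_y = ∂F_x/∂z - ∂F_z/∂x = 0,
    (∇ × F)_z = ∂F_y/∂x - ∂F_x/∂y = 10x^2 + 10y^2.

On z = 3, (curl F)_z = 10x^2 + 10y^2.

Convert to polar (x = r cos θ, y = r sin θ, dA = r dr dθ); the integrand becomes 10r^2, so

    ∬_D (curl F)_z dA = ∫_0^{2π} ∫_0^{1} (10r^2) · r dr dθ.

Inner (r from 0 to 1): 5/2.
Outer (θ from 0 to 2π): 5π.

Therefore ∮_C F · dr = 5π.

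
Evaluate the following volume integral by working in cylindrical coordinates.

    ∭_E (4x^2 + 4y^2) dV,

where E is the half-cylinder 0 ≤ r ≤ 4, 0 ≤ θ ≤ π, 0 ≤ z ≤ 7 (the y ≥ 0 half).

In cylindrical coordinates, x = r cos(θ), y = r sin(θ), z = z, and dV = r dr dθ dz.

The integrand becomes 4r^2, so

    ∭_E (4x^2 + 4y^2) dV = ∫_{0}^{π} ∫_{0}^{4} ∫_{0}^{7} (4r^2) · r dz dr dθ.

Inner (z): 28r^3.
Middle (r from 0 to 4): 1792.
Outer (θ): 1792π.

Therefore the triple integral equals 1792π.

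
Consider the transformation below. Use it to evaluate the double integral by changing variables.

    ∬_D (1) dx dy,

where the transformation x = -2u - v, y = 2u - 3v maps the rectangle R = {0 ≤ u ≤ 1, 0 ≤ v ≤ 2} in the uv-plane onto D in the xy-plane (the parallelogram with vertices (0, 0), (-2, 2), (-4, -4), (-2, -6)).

Compute the Jacobian determinant of (x, y) with respect to (u, v):

    ∂(x,y)/∂(u,v) = | -2  -1 | = (-2)(-3) - (-1)(2) = 8.
                   | 2  -3 |

Its absolute value is |J| = 8 (the area scaling factor).

Substituting x = -2u - v, y = 2u - 3v into the integrand,

    1 → 1,

so the integral becomes

    ∬_R (1) · |J| du dv = ∫_0^1 ∫_0^2 (8) dv du.

Inner (v): 16.
Outer (u): 16.

Therefore ∬_D (1) dx dy = 16.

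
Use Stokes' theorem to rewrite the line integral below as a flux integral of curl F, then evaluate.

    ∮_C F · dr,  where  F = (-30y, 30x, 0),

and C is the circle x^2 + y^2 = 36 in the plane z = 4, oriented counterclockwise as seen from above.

Let S be the flat disk x^2 + y^2 ≤ 36 in the plane z = 4, with upward unit normal n̂ = ẑ. By Stokes' theorem,

    ∮_C F · dr = ∬_S (∇ × F) · n̂ dS = ∬_D (curl F)_z dA,

where D is the disk x^2 + y^2 ≤ 36.

Compute the curl of F = (-30y, 30x, 0):
    (∇ × F)_x = ∂F_z/∂y - ∂F_y/∂z = 0,
    (∇ × F)_y = ∂F_x/∂z - ∂F_z/∂x = 0,
    (∇ × F)_z = ∂F_y/∂x - ∂F_x/∂y = 60.

On z = 4, (curl F)_z = 60.

Convert to polar (x = r cos θ, y = r sin θ, dA = r dr dθ); the integrand becomes 60, so

    ∬_D (curl F)_z dA = ∫_0^{2π} ∫_0^{6} (60) · r dr dθ.

Inner (r from 0 to 6): 1080.
Outer (θ from 0 to 2π): 2160π.

Therefore ∮_C F · dr = 2160π.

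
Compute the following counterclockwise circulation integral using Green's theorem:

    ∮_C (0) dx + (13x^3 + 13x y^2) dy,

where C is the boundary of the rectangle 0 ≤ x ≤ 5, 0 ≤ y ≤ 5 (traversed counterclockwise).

Green's theorem converts the closed line integral into a double integral over the enclosed region D:

    ∮_C P dx + Q dy = ∬_D (∂Q/∂x - ∂P/∂y) dA.

Here P = 0, Q = 13x^3 + 13x y^2, so

    ∂Q/∂x = 39x^2 + 13y^2,    ∂P/∂y = 0,
    ∂Q/∂x - ∂P/∂y = 39x^2 + 13y^2.

D is the region 0 ≤ x ≤ 5, 0 ≤ y ≤ 5. Evaluating the double integral:

    ∬_D (39x^2 + 13y^2) dA = ∫_0^{5} ∫_0^{5} (39x^2 + 13y^2) dy dx.

Inner (y from 0 to 5): 195x^2 + 1625/3.
Outer (x from 0 to 5): 32500/3.

Therefore ∮_C P dx + Q dy = 32500/3.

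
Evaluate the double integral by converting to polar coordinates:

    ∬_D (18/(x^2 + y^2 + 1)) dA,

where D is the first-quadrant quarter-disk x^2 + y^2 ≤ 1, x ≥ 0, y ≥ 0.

The region D is 0 ≤ r ≤ 1, 0 ≤ θ ≤ π/2 in polar coordinates, where x = r cos(θ), y = r sin(θ), and dA = r dr dθ.

Under the substitution, the integrand becomes 18/(r^2 + 1), so

    ∬_D (18/(x^2 + y^2 + 1)) dA = ∫_{0}^{π/2} ∫_{0}^{1} (18/(r^2 + 1)) · r dr dθ.

Inner integral (in r): ∫_{0}^{1} (18/(r^2 + 1)) · r dr = log(512).

Outer integral (in θ): ∫_{0}^{π/2} (log(512)) dθ = log(512^(π/2)).

Therefore ∬_D (18/(x^2 + y^2 + 1)) dA = log(512^(π/2)).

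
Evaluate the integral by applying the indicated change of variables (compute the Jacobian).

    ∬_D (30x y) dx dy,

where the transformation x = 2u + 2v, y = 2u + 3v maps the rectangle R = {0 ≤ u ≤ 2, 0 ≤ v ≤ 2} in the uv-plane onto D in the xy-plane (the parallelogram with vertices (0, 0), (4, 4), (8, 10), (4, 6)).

Compute the Jacobian determinant of (x, y) with respect to (u, v):

    ∂(x,y)/∂(u,v) = | 2  2 | = (2)(3) - (2)(2) = 2.
                   | 2  3 |

Its absolute value is |J| = 2 (the area scaling factor).

Substituting x = 2u + 2v, y = 2u + 3v into the integrand,

    30x y → 120u^2 + 300u v + 180v^2,

so the integral becomes

    ∬_R (120u^2 + 300u v + 180v^2) · |J| du dv = ∫_0^2 ∫_0^2 (240u^2 + 600u v + 360v^2) dv du.

Inner (v): 480u^2 + 1200u + 960.
Outer (u): 5600.

Therefore ∬_D (30x y) dx dy = 5600.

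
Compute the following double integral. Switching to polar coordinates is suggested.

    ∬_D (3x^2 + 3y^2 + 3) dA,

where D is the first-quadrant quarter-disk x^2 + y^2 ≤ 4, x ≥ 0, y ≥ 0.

The region D is 0 ≤ r ≤ 2, 0 ≤ θ ≤ π/2 in polar coordinates, where x = r cos(θ), y = r sin(θ), and dA = r dr dθ.

Under the substitution, the integrand becomes 3r^2 + 3, so

    ∬_D (3x^2 + 3y^2 + 3) dA = ∫_{0}^{π/2} ∫_{0}^{2} (3r^2 + 3) · r dr dθ.

Inner integral (in r): ∫_{0}^{2} (3r^2 + 3) · r dr = 18.

Outer integral (in θ): ∫_{0}^{π/2} (18) dθ = 9π.

Therefore ∬_D (3x^2 + 3y^2 + 3) dA = 9π.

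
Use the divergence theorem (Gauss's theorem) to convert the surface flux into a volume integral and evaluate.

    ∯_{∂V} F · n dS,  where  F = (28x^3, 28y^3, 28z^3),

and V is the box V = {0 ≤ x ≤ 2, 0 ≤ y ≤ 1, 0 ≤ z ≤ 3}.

By the divergence theorem,

    ∯_{∂V} F · n dS = ∭_V (∇ · F) dV.

Compute the divergence:
    ∇ · F = ∂F_x/∂x + ∂F_y/∂y + ∂F_z/∂z = 84x^2 + 84y^2 + 84z^2.

V is a rectangular box, so dV = dx dy dz with 0 ≤ x ≤ 2, 0 ≤ y ≤ 1, 0 ≤ z ≤ 3.

Integrate (84x^2 + 84y^2 + 84z^2) over V as an iterated integral:

    ∭_V (∇·F) dV = ∫_0^{2} ∫_0^{1} ∫_0^{3} (84x^2 + 84y^2 + 84z^2) dz dy dx.

Inner (z from 0 to 3): 252x^2 + 252y^2 + 756.
Middle (y from 0 to 1): 252x^2 + 840.
Outer (x from 0 to 2): 2352.

Therefore ∯_{∂V} F · n dS = 2352.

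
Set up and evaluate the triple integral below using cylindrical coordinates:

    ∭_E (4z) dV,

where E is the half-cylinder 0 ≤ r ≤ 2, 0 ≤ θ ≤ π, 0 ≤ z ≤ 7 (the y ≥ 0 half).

In cylindrical coordinates, x = r cos(θ), y = r sin(θ), z = z, and dV = r dr dθ dz.

The integrand becomes 4z, so

    ∭_E (4z) dV = ∫_{0}^{π} ∫_{0}^{2} ∫_{0}^{7} (4z) · r dz dr dθ.

Inner (z): 98r.
Middle (r from 0 to 2): 196.
Outer (θ): 196π.

Therefore the triple integral equals 196π.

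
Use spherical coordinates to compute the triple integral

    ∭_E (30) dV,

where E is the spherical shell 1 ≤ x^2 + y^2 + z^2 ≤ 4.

In spherical coordinates, x = ρ sin(φ) cos(θ), y = ρ sin(φ) sin(θ), z = ρ cos(φ), and dV = ρ^2 sin(φ) dρ dφ dθ.

The integrand becomes 30, so

    ∭_E (30) dV = ∫_{0}^{2π} ∫_{0}^{π} ∫_{1}^{2} (30) · ρ^2 sin(φ) dρ dφ dθ.

Inner (ρ): 70sin(φ).
Middle (φ): 140.
Outer (θ): 280π.

Therefore the triple integral equals 280π.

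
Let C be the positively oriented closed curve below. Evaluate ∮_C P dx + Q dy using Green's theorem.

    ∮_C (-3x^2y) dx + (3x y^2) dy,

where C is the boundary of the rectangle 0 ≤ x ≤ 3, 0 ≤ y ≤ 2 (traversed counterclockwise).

Green's theorem converts the closed line integral into a double integral over the enclosed region D:

    ∮_C P dx + Q dy = ∬_D (∂Q/∂x - ∂P/∂y) dA.

Here P = -3x^2y, Q = 3x y^2, so

    ∂Q/∂x = 3y^2,    ∂P/∂y = -3x^2,
    ∂Q/∂x - ∂P/∂y = 3x^2 + 3y^2.

D is the region 0 ≤ x ≤ 3, 0 ≤ y ≤ 2. Evaluating the double integral:

    ∬_D (3x^2 + 3y^2) dA = ∫_0^{3} ∫_0^{2} (3x^2 + 3y^2) dy dx.

Inner (y from 0 to 2): 6x^2 + 8.
Outer (x from 0 to 3): 78.

Therefore ∮_C P dx + Q dy = 78.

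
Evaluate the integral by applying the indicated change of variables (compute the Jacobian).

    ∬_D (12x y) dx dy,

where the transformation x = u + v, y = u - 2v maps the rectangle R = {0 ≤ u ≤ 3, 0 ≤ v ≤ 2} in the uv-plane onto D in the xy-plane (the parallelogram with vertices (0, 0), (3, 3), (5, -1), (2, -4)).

Compute the Jacobian determinant of (x, y) with respect to (u, v):

    ∂(x,y)/∂(u,v) = | 1  1 | = (1)(-2) - (1)(1) = -3.
                   | 1  -2 |

Its absolute value is |J| = 3 (the area scaling factor).

Substituting x = u + v, y = u - 2v into the integrand,

    12x y → 12u^2 - 12u v - 24v^2,

so the integral becomes

    ∬_R (12u^2 - 12u v - 24v^2) · |J| du dv = ∫_0^3 ∫_0^2 (36u^2 - 36u v - 72v^2) dv du.

Inner (v): 72u^2 - 72u - 192.
Outer (u): -252.

Therefore ∬_D (12x y) dx dy = -252.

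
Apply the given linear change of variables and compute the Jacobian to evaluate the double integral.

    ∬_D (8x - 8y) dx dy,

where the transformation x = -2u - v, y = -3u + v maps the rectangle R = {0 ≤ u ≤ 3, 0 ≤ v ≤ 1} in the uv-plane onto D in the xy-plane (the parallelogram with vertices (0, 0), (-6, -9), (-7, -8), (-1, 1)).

Compute the Jacobian determinant of (x, y) with respect to (u, v):

    ∂(x,y)/∂(u,v) = | -2  -1 | = (-2)(1) - (-1)(-3) = -5.
                   | -3  1 |

Its absolute value is |J| = 5 (the area scaling factor).

Substituting x = -2u - v, y = -3u + v into the integrand,

    8x - 8y → 8u - 16v,

so the integral becomes

    ∬_R (8u - 16v) · |J| du dv = ∫_0^3 ∫_0^1 (40u - 80v) dv du.

Inner (v): 40u - 40.
Outer (u): 60.

Therefore ∬_D (8x - 8y) dx dy = 60.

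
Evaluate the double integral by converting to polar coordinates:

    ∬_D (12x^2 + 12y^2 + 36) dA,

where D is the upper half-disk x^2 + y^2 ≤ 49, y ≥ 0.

The region D is 0 ≤ r ≤ 7, 0 ≤ θ ≤ π in polar coordinates, where x = r cos(θ), y = r sin(θ), and dA = r dr dθ.

Under the substitution, the integrand becomes 12r^2 + 36, so

    ∬_D (12x^2 + 12y^2 + 36) dA = ∫_{0}^{π} ∫_{0}^{7} (12r^2 + 36) · r dr dθ.

Inner integral (in r): ∫_{0}^{7} (12r^2 + 36) · r dr = 8085.

Outer integral (in θ): ∫_{0}^{π} (8085) dθ = 8085π.

Therefore ∬_D (12x^2 + 12y^2 + 36) dA = 8085π.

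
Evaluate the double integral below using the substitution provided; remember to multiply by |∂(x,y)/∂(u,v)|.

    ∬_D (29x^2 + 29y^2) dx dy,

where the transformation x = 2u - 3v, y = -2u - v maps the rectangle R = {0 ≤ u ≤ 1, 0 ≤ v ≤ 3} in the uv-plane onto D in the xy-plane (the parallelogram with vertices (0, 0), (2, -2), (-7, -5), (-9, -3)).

Compute the Jacobian determinant of (x, y) with respect to (u, v):

    ∂(x,y)/∂(u,v) = | 2  -3 | = (2)(-1) - (-3)(-2) = -8.
                   | -2  -1 |

Its absolute value is |J| = 8 (the area scaling factor).

Substituting x = 2u - 3v, y = -2u - v into the integrand,

    29x^2 + 29y^2 → 232u^2 - 232u v + 290v^2,

so the integral becomes

    ∬_R (232u^2 - 232u v + 290v^2) · |J| du dv = ∫_0^1 ∫_0^3 (1856u^2 - 1856u v + 2320v^2) dv du.

Inner (v): 5568u^2 - 8352u + 20880.
Outer (u): 18560.

Therefore ∬_D (29x^2 + 29y^2) dx dy = 18560.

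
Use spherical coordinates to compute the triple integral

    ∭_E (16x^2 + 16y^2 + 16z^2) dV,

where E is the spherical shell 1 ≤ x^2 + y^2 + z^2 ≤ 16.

In spherical coordinates, x = ρ sin(φ) cos(θ), y = ρ sin(φ) sin(θ), z = ρ cos(φ), and dV = ρ^2 sin(φ) dρ dφ dθ.

The integrand becomes 16ρ^2, so

    ∭_E (16x^2 + 16y^2 + 16z^2) dV = ∫_{0}^{2π} ∫_{0}^{π} ∫_{1}^{4} (16ρ^2) · ρ^2 sin(φ) dρ dφ dθ.

Inner (ρ): 16368sin(φ)/5.
Middle (φ): 32736/5.
Outer (θ): 65472π/5.

Therefore the triple integral equals 65472π/5.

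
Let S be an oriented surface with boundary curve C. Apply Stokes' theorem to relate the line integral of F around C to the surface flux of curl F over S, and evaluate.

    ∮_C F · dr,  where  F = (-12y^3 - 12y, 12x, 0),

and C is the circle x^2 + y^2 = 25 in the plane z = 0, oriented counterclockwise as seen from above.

Let S be the flat disk x^2 + y^2 ≤ 25 in the plane z = 0, with upward unit normal n̂ = ẑ. By Stokes' theorem,

    ∮_C F · dr = ∬_S (∇ × F) · n̂ dS = ∬_D (curl F)_z dA,

where D is the disk x^2 + y^2 ≤ 25.

Compute the curl of F = (-12y^3 - 12y, 12x, 0):
    (∇ × F)_x = ∂F_z/∂y - ∂F_y/∂z = 0,
    (∇ × F)_y = ∂F_x/∂z - ∂F_z/∂x = 0,
    (∇ × F)_z = ∂F_y/∂x - ∂F_x/∂y = 36y^2 + 24.

On z = 0, (curl F)_z = 36y^2 + 24.

Convert to polar (x = r cos θ, y = r sin θ, dA = r dr dθ); the integrand becomes 36r^2sin(θ)^2 + 24, so

    ∬_D (curl F)_z dA = ∫_0^{2π} ∫_0^{5} (36r^2sin(θ)^2 + 24) · r dr dθ.

Inner (r from 0 to 5): 5625sin(θ)^2 + 300.
Outer (θ from 0 to 2π): 6225π.

Therefore ∮_C F · dr = 6225π.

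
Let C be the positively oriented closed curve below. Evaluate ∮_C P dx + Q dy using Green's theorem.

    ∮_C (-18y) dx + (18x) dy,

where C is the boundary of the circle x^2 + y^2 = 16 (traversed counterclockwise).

Green's theorem converts the closed line integral into a double integral over the enclosed region D:

    ∮_C P dx + Q dy = ∬_D (∂Q/∂x - ∂P/∂y) dA.

Here P = -18y, Q = 18x, so

    ∂Q/∂x = 18,    ∂P/∂y = -18,
    ∂Q/∂x - ∂P/∂y = 36.

D is the region x^2 + y^2 ≤ 16. Evaluating the double integral:

In polar coordinates (x = r cos θ, y = r sin θ, dA = r dr dθ) the integrand becomes 36, so

    ∬_D (36) dA = ∫_0^{2π} ∫_0^{4} (36) · r dr dθ.

Inner (r from 0 to 4): 288.
Outer (θ from 0 to 2π): 576π.

Therefore ∮_C P dx + Q dy = 576π.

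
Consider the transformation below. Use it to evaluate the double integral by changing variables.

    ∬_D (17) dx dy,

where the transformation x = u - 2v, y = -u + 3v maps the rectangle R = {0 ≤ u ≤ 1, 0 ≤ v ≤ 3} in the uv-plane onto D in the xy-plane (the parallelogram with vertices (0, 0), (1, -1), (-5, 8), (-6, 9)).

Compute the Jacobian determinant of (x, y) with respect to (u, v):

    ∂(x,y)/∂(u,v) = | 1  -2 | = (1)(3) - (-2)(-1) = 1.
                   | -1  3 |

Its absolute value is |J| = 1 (the area scaling factor).

Substituting x = u - 2v, y = -u + 3v into the integrand,

    17 → 17,

so the integral becomes

    ∬_R (17) · |J| du dv = ∫_0^1 ∫_0^3 (17) dv du.

Inner (v): 51.
Outer (u): 51.

Therefore ∬_D (17) dx dy = 51.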